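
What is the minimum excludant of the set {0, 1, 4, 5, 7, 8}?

The values 0, 1 are all present; 2 is the first non-negative integer missing from the set.

2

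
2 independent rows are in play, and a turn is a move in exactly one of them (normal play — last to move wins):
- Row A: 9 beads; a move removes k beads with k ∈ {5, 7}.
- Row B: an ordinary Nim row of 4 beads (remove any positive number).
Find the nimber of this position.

For row A, compute g(0), g(1), … with moves {5, 7}:
g(0) = mex{} = 0
g(1) = mex{} = 0
g(2) = mex{} = 0
g(3) = mex{} = 0
g(4) = mex{} = 0
g(5) = mex{0} = 1
g(6) = mex{0} = 1
g(7) = mex{0} = 1
g(8) = mex{0} = 1
g(9) = mex{0} = 1
So g(9) = 1.
Row B is a plain Nim row of size 4, so its Grundy value is 4.
The value of a disjunctive sum is the nim-sum of the parts.
Combined value = 1 XOR 4 = 5.

5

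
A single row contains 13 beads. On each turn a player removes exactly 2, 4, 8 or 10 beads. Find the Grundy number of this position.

Compute g(0), g(1), … for moves {2, 4, 8, 10}:
k:     0  1  2  3  4  5  6  7  8  9 10 11 12 13
g(k):  0  0  1  1  2  2  0  0  1  1  2  2  0  0
So g(13) = 0.

0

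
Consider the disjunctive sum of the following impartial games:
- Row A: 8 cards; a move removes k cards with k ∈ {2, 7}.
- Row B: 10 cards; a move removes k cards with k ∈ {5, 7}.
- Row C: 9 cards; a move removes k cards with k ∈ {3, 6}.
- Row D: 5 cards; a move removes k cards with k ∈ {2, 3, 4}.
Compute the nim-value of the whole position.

2

Grundy values for row A (subtraction set {2, 7}):
g(0) = mex{} = 0
g(1) = mex{} = 0
g(2) = mex{0} = 1
g(3) = mex{0} = 1
g(4) = mex{1} = 0
g(5) = mex{1} = 0
g(6) = mex{0} = 1
g(7) = mex{0} = 1
g(8) = mex{0,1} = 2
So g(8) = 2.
Build the Grundy sequence for row B with g(k) = mex{g(k−s) : s ∈ {5, 7}, s ≤ k}:
k:     0  1  2  3  4  5  6  7  8  9 10
g(k):  0  0  0  0  0  1  1  1  1  1  2
So g(10) = 2.
Build the Grundy sequence for row C with g(k) = mex{g(k−s) : s ∈ {3, 6}, s ≤ k}:
g(0) = mex{} = 0
g(1) = mex{} = 0
g(2) = mex{} = 0
g(3) = mex{0} = 1
g(4) = mex{0} = 1
g(5) = mex{0} = 1
g(6) = mex{0,1} = 2
g(7) = mex{0,1} = 2
g(8) = mex{0,1} = 2
g(9) = mex{1,2} = 0
So g(9) = 0.
Grundy values for row D (subtraction set {2, 3, 4}):
k:     0  1  2  3  4  5
g(k):  0  0  1  1  2  2
So g(5) = 2.
By the Sprague-Grundy theorem, the Grundy value of a sum of independent games is the XOR of the component values.
Combined value = 2 ⊕ 2 ⊕ 0 ⊕ 2 = 2.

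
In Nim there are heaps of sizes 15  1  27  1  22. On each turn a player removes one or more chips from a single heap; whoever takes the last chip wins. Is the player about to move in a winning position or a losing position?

Winning position

Nim-sum: 15 ⊕ 1 ⊕ 27 ⊕ 1 ⊕ 22 = 2.
The nim-sum is 2 ≠ 0, so this is an N-position: the player to move can win.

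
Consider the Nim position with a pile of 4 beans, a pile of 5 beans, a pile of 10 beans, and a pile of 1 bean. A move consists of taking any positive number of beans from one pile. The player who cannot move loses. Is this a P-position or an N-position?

In binary:
  0100  (4)
  0101  (5)
  1010  (10)
  0001  (1)
  ----
  1010  (10)
The nim-sum is 10 ≠ 0, so this is an N-position: the player to move can win.

N-position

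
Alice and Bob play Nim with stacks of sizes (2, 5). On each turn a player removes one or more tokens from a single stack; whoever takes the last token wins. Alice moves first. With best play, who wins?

Alice wins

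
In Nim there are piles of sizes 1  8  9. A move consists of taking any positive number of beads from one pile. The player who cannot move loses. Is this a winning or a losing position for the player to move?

Nim-sum: 1 XOR 8 XOR 9 = 0.
The nim-sum is 0, so this is a P-position: the player to move is in a losing position under optimal play.

Losing position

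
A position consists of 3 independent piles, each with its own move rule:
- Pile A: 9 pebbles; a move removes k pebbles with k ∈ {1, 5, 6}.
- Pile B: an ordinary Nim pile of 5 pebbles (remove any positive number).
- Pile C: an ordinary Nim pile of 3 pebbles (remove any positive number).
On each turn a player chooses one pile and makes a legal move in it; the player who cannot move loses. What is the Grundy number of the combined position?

Build the Grundy sequence for pile A with g(k) = mex{g(k−s) : s ∈ {1, 5, 6}, s ≤ k}:
k:     0  1  2  3  4  5  6  7  8  9
g(k):  0  1  0  1  0  1  2  3  2  3
So g(9) = 3.
Pile B is a plain Nim pile of size 5, so its Grundy value is 5.
Pile C is a plain Nim pile of size 3, so its Grundy value is 3.
By the Sprague-Grundy theorem, the Grundy value of a sum of independent games is the XOR of the component values.
Combined value = 3 XOR 5 XOR 3 = 5.

5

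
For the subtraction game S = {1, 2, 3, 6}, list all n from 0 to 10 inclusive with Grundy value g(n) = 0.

0, 4, 8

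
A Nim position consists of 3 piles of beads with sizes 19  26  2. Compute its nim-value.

11

Compute the nim-sum pairwise:
19 XOR 26 = 9
9 XOR 2 = 11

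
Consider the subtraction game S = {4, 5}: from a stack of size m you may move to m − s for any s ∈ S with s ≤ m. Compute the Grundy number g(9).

0

Grundy values for subtraction set {4, 5}:
k:     0  1  2  3  4  5  6  7  8  9
g(k):  0  0  0  0  1  1  1  1  2  0
So g(9) = 0.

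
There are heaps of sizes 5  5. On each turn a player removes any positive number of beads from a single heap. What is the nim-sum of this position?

Compute the nim-sum pairwise:
5 XOR 5 = 0

0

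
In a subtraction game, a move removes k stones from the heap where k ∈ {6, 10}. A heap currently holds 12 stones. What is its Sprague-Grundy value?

Grundy values for subtraction set {6, 10}:
g(0) = mex{} = 0
g(1) = mex{} = 0
g(2) = mex{} = 0
g(3) = mex{} = 0
g(4) = mex{} = 0
g(5) = mex{} = 0
g(6) = mex{0} = 1
g(7) = mex{0} = 1
g(8) = mex{0} = 1
g(9) = mex{0} = 1
g(10) = mex{0} = 1
g(11) = mex{0} = 1
g(12) = mex{0,1} = 2
So g(12) = 2.

2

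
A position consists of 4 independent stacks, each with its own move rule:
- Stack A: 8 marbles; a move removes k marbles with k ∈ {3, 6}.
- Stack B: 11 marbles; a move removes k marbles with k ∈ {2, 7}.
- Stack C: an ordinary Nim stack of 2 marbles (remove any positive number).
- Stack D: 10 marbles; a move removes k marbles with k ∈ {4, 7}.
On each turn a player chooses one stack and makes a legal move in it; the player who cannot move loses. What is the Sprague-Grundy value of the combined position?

Build the Grundy sequence for stack A with g(k) = mex{g(k−s) : s ∈ {3, 6}, s ≤ k}:
k:     0  1  2  3  4  5  6  7  8
g(k):  0  0  0  1  1  1  2  2  2
So g(8) = 2.
Build the Grundy sequence for stack B with g(k) = mex{g(k−s) : s ∈ {2, 7}, s ≤ k}:
k:     0  1  2  3  4  5  6  7  8  9 10 11
g(k):  0  0  1  1  0  0  1  1  2  0  0  1
So g(11) = 1.
Stack C is a plain Nim stack of size 2, so its Grundy value is 2.
Build the Grundy sequence for stack D with g(k) = mex{g(k−s) : s ∈ {4, 7}, s ≤ k}:
g(0) = mex{} = 0
g(1) = mex{} = 0
g(2) = mex{} = 0
g(3) = mex{} = 0
g(4) = mex{0} = 1
g(5) = mex{0} = 1
g(6) = mex{0} = 1
g(7) = mex{0} = 1
g(8) = mex{0,1} = 2
g(9) = mex{0,1} = 2
g(10) = mex{0,1} = 2
So g(10) = 2.
By the Sprague-Grundy theorem, the Grundy value of a sum of independent games is the XOR of the component values.
Combined value = 2 ⊕ 1 ⊕ 2 ⊕ 2 = 3.

3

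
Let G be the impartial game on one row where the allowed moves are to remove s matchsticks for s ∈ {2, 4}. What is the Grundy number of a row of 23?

2

Build the Grundy sequence with g(k) = mex{g(k−s) : s ∈ {2, 4}, s ≤ k}:
k:     0  1  2  3  4  5  6  7  8  9 10 11 12 13 14 15 16 17 18 19 20 21 22 23
g(k):  0  0  1  1  2  2  0  0  1  1  2  2  0  0  1  1  2  2  0  0  1  1  2  2
So g(23) = 2.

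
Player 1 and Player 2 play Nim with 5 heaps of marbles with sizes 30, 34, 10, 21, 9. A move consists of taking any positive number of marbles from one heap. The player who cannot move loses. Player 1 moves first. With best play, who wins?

Player 1 wins

Write each in binary and XOR column by column:
  011110  (30)
  100010  (34)
  001010  (10)
  010101  (21)
  001001  (9)
  ------
  101010  (42)
The nim-sum is 42 ≠ 0, so this is an N-position: the player to move can win; Player 1 has a winning move.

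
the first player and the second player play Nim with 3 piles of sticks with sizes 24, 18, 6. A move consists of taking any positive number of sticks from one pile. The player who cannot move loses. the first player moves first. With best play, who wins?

the first player wins

In binary:
  11000  (24)
  10010  (18)
  00110  (6)
  -----
  01100  (12)
The nim-sum is 12 ≠ 0, so this is an N-position: the player to move can win; the first player has a winning move.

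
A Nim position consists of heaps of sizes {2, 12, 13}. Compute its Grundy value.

Compute the nim-sum pairwise:
2 XOR 12 = 14
14 XOR 13 = 3

3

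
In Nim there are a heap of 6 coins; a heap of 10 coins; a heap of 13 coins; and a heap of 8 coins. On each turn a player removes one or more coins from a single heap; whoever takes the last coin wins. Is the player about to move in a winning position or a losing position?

In binary:
  0110  (6)
  1010  (10)
  1101  (13)
  1000  (8)
  ----
  1001  (9)
The nim-sum is 9 ≠ 0, so this is an N-position: the player to move can win.

Winning position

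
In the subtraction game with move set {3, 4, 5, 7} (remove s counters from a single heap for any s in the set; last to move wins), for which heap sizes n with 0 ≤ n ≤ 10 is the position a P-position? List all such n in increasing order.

Grundy values for subtraction set {3, 4, 5, 7}:
k:     0  1  2  3  4  5  6  7  8  9 10
g(k):  0  0  0  1  1  1  2  2  2  3  0
The P-positions (g = 0) in 0..10 are 0, 1, 2, 10.

0, 1, 2, 10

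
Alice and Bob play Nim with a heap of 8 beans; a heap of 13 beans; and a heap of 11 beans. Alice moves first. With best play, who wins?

Compute the nim-sum pairwise:
8 XOR 13 = 5
5 XOR 11 = 14
The nim-sum is 14 ≠ 0, so this is an N-position: the player to move can win; Alice has a winning move.

Alice wins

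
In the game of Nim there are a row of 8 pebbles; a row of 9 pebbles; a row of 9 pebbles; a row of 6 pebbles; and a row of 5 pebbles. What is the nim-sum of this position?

11

Write each in binary and XOR column by column:
  1000  (8)
  1001  (9)
  1001  (9)
  0110  (6)
  0101  (5)
  ----
  1011  (11)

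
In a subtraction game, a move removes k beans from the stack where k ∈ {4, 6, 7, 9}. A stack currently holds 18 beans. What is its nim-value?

1

Build the Grundy sequence with g(k) = mex{g(k−s) : s ∈ {4, 6, 7, 9}, s ≤ k}:
k:     0  1  2  3  4  5  6  7  8  9 10 11 12 13 14 15 16 17 18
g(k):  0  0  0  0  1  1  1  1  2  2  2  2  3  0  0  0  0  1  1
So g(18) = 1.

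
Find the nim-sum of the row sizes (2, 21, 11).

28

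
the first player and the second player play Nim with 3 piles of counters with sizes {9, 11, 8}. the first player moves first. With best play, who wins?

the first player wins

Compute the nim-sum pairwise:
9 XOR 11 = 2
2 XOR 8 = 10
The nim-sum is 10 ≠ 0, so this is an N-position: the player to move can win; the first player has a winning move.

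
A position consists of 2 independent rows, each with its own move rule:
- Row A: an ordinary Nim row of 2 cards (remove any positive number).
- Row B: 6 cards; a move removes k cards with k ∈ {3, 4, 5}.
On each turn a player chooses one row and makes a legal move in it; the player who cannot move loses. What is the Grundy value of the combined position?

0

Row A is a plain Nim row of size 2, so its Grundy value is 2.
For row B, compute g(0), g(1), … with moves {3, 4, 5}:
k:     0  1  2  3  4  5  6
g(k):  0  0  0  1  1  1  2
So g(6) = 2.
By the Sprague-Grundy theorem, the Grundy value of a sum of independent games is the XOR of the component values.
Combined value = 2 ⊕ 2 = 0.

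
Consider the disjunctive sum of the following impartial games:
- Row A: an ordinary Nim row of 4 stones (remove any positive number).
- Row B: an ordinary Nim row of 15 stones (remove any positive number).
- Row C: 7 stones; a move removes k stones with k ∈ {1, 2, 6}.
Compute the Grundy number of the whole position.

Row A is a plain Nim row of size 4, so its Grundy value is 4.
Row B is a plain Nim row of size 15, so its Grundy value is 15.
Build the Grundy sequence for row C with g(k) = mex{g(k−s) : s ∈ {1, 2, 6}, s ≤ k}:
g(0) = mex{} = 0
g(1) = mex{0} = 1
g(2) = mex{0,1} = 2
g(3) = mex{1,2} = 0
g(4) = mex{0,2} = 1
g(5) = mex{0,1} = 2
g(6) = mex{0,1,2} = 3
g(7) = mex{1,2,3} = 0
So g(7) = 0.
The value of a disjunctive sum is the nim-sum of the parts.
Combined value = 4 XOR 15 XOR 0 = 11.

11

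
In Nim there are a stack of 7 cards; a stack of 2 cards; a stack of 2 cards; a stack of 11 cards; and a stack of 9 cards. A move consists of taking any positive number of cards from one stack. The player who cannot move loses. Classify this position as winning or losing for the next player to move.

Bitwise XOR of the heap sizes:
  0111  (7)
  0010  (2)
  0010  (2)
  1011  (11)
  1001  (9)
  ----
  0101  (5)
The nim-sum is 5 ≠ 0, so this is an N-position: the player to move can win.

Winning position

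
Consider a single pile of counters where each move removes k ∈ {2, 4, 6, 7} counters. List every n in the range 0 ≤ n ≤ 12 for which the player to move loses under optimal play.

0, 1, 9, 10

Compute g(0), g(1), … for moves {2, 4, 6, 7}:
k:     0  1  2  3  4  5  6  7  8  9 10 11 12
g(k):  0  0  1  1  2  2  3  3  4  0  0  1  1
The P-positions (g = 0) in 0..12 are 0, 1, 9, 10.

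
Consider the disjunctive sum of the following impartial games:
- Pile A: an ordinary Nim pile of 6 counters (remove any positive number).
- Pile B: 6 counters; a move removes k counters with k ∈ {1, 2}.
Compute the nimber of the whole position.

6

Pile A is a plain Nim pile of size 6, so its Grundy value is 6.
Grundy values for pile B (subtraction set {1, 2}):
k:     0  1  2  3  4  5  6
g(k):  0  1  2  0  1  2  0
So g(6) = 0.
The value of a disjunctive sum is the nim-sum of the parts.
Combined value = 6 ⊕ 0 = 6.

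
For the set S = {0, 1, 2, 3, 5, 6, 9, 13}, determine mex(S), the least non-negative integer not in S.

The values 0, 1, 2, 3 are all present; 4 is the first non-negative integer missing from the set.

4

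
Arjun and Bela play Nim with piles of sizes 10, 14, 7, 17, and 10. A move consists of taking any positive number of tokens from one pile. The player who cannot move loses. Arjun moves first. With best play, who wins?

Arjun wins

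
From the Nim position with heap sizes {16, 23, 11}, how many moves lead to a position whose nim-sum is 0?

1

Compute the nim-sum pairwise:
16 ^ 23 = 7
7 ^ 11 = 12
The overall nim-sum is X = 12. A heap of size p has a winning move iff p XOR X < p (reduce it to p XOR X).
  16: 16 XOR 12 = 28 ≥ 16 — no move.
  23: 23 XOR 12 = 27 ≥ 23 — no move.
  11: 11 XOR 12 = 7 < 11 — winning move (to 7).
That gives 1 winning move.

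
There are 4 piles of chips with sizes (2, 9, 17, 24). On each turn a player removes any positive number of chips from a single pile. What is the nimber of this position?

2

Compute the nim-sum pairwise:
2 ⊕ 9 = 11
11 ⊕ 17 = 26
26 ⊕ 24 = 2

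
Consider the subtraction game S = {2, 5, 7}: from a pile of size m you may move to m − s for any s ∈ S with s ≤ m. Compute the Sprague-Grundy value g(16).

Compute g(0), g(1), … for moves {2, 5, 7}:
k:     0  1  2  3  4  5  6  7  8  9 10 11 12 13 14 15 16
g(k):  0  0  1  1  0  2  1  3  2  2  0  3  1  0  0  1  1
So g(16) = 1.

1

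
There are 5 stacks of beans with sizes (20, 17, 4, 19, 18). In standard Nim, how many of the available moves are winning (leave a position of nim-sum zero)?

Compute the nim-sum pairwise:
20 ^ 17 = 5
5 ^ 4 = 1
1 ^ 19 = 18
18 ^ 18 = 0
The nim-sum is already 0, so every move leaves a nonzero nim-sum — there are no winning moves.

0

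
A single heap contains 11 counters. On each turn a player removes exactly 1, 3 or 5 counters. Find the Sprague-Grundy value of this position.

Compute g(0), g(1), … for moves {1, 3, 5}:
g(0) = mex{} = 0
g(1) = mex{0} = 1
g(2) = mex{1} = 0
g(3) = mex{0} = 1
g(4) = mex{1} = 0
g(5) = mex{0} = 1
g(6) = mex{1} = 0
g(7) = mex{0} = 1
g(8) = mex{1} = 0
g(9) = mex{0} = 1
g(10) = mex{1} = 0
g(11) = mex{0} = 1
So g(11) = 1.

1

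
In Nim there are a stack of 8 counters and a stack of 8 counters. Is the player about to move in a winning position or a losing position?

Losing position

Bitwise XOR of the heap sizes:
  1000  (8)
  1000  (8)
  ----
  0000  (0)
The nim-sum is 0, so this is a P-position: the player to move is in a losing position under optimal play.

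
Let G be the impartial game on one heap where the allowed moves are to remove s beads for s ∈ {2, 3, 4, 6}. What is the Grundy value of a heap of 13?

2

Grundy values for subtraction set {2, 3, 4, 6}:
k:     0  1  2  3  4  5  6  7  8  9 10 11 12 13
g(k):  0  0  1  1  2  2  3  3  0  0  1  1  2  2
So g(13) = 2.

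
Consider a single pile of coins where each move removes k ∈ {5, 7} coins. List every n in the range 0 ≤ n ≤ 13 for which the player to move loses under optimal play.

Grundy values for subtraction set {5, 7}:
k:     0  1  2  3  4  5  6  7  8  9 10 11 12 13
g(k):  0  0  0  0  0  1  1  1  1  1  2  2  0  0
The P-positions (g = 0) in 0..13 are 0, 1, 2, 3, 4, 12, 13.

0, 1, 2, 3, 4, 12, 13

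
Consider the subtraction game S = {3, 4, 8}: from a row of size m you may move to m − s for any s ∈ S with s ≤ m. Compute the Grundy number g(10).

Build the Grundy sequence with g(k) = mex{g(k−s) : s ∈ {3, 4, 8}, s ≤ k}:
k:     0  1  2  3  4  5  6  7  8  9 10
g(k):  0  0  0  1  1  1  2  0  2  3  1
So g(10) = 1.

1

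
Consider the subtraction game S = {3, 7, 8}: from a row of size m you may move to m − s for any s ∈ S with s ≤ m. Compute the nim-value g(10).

3

Build the Grundy sequence with g(k) = mex{g(k−s) : s ∈ {3, 7, 8}, s ≤ k}:
k:     0  1  2  3  4  5  6  7  8  9 10
g(k):  0  0  0  1  1  1  0  2  2  1  3
So g(10) = 3.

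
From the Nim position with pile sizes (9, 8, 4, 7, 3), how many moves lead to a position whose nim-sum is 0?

3

Compute the nim-sum pairwise:
9 ⊕ 8 = 1
1 ⊕ 4 = 5
5 ⊕ 7 = 2
2 ⊕ 3 = 1
The overall nim-sum is X = 1. A pile of size p has a winning move iff p XOR X < p (reduce it to p XOR X).
  9: 9 XOR 1 = 8 < 9 — winning move (to 8).
  8: 8 XOR 1 = 9 ≥ 8 — no move.
  4: 4 XOR 1 = 5 ≥ 4 — no move.
  7: 7 XOR 1 = 6 < 7 — winning move (to 6).
  3: 3 XOR 1 = 2 < 3 — winning move (to 2).
That gives 3 winning moves.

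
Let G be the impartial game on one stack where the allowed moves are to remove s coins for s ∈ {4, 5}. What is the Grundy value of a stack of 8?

2

Build the Grundy sequence with g(k) = mex{g(k−s) : s ∈ {4, 5}, s ≤ k}:
k:     0  1  2  3  4  5  6  7  8
g(k):  0  0  0  0  1  1  1  1  2
So g(8) = 2.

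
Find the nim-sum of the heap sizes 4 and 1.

5

Compute the nim-sum pairwise:
4 ^ 1 = 5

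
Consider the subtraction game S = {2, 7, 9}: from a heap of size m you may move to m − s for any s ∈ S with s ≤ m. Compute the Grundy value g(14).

3

Compute g(0), g(1), … for moves {2, 7, 9}:
g(0) = mex{} = 0
g(1) = mex{} = 0
g(2) = mex{0} = 1
g(3) = mex{0} = 1
g(4) = mex{1} = 0
g(5) = mex{1} = 0
g(6) = mex{0} = 1
g(7) = mex{0} = 1
g(8) = mex{0,1} = 2
g(9) = mex{0,1} = 2
g(10) = mex{0,1,2} = 3
g(11) = mex{0,1,2} = 3
g(12) = mex{0,1,3} = 2
g(13) = mex{0,1,3} = 2
g(14) = mex{0,1,2} = 3
So g(14) = 3.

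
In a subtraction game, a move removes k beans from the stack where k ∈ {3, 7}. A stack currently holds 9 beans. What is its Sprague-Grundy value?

Compute g(0), g(1), … for moves {3, 7}:
g(0) = mex{} = 0
g(1) = mex{} = 0
g(2) = mex{} = 0
g(3) = mex{0} = 1
g(4) = mex{0} = 1
g(5) = mex{0} = 1
g(6) = mex{1} = 0
g(7) = mex{0,1} = 2
g(8) = mex{0,1} = 2
g(9) = mex{0} = 1
So g(9) = 1.

1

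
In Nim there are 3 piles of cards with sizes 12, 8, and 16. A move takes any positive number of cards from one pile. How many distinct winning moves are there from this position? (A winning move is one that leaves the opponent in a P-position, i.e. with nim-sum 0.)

1

Compute the nim-sum pairwise:
12 ^ 8 = 4
4 ^ 16 = 20
The overall nim-sum is X = 20. A pile of size p has a winning move iff p XOR X < p (reduce it to p XOR X).
  12: 12 XOR 20 = 24 ≥ 12 — no move.
  8: 8 XOR 20 = 28 ≥ 8 — no move.
  16: 16 XOR 20 = 4 < 16 — winning move (to 4).
That gives 1 winning move.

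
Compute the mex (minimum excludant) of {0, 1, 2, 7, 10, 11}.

3

The values 0, 1, 2 are all present; 3 is the first non-negative integer missing from the set.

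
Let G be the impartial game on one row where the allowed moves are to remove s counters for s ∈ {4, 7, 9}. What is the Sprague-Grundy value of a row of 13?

0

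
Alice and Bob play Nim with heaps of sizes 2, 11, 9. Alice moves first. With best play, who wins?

Bob wins

Compute the nim-sum pairwise:
2 ⊕ 11 = 9
9 ⊕ 9 = 0
The nim-sum is 0, so this is a P-position: the player to move is in a losing position under optimal play; Alice is about to move from it and so loses — Bob wins.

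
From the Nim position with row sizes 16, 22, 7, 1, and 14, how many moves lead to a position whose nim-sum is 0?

1

Nim-sum: 16 ^ 22 ^ 7 ^ 1 ^ 14 = 14.
The overall nim-sum is X = 14. A row of size p has a winning move iff p XOR X < p (reduce it to p XOR X).
  16: 16 XOR 14 = 30 ≥ 16 — no move.
  22: 22 XOR 14 = 24 ≥ 22 — no move.
  7: 7 XOR 14 = 9 ≥ 7 — no move.
  1: 1 XOR 14 = 15 ≥ 1 — no move.
  14: 14 XOR 14 = 0 < 14 — winning move (to 0).
That gives 1 winning move.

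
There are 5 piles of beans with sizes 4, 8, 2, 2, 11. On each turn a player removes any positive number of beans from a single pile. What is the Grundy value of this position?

7

Compute the nim-sum pairwise:
4 ⊕ 8 = 12
12 ⊕ 2 = 14
14 ⊕ 2 = 12
12 ⊕ 11 = 7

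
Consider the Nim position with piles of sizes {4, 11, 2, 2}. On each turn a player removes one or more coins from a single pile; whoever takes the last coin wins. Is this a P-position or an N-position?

N-position

Bitwise XOR of the heap sizes:
  0100  (4)
  1011  (11)
  0010  (2)
  0010  (2)
  ----
  1111  (15)
The nim-sum is 15 ≠ 0, so this is an N-position: the player to move can win.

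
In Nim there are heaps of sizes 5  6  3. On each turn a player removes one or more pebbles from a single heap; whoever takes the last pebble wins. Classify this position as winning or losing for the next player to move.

Compute the nim-sum pairwise:
5 ⊕ 6 = 3
3 ⊕ 3 = 0
The nim-sum is 0, so this is a P-position: the player to move is in a losing position under optimal play.

Losing position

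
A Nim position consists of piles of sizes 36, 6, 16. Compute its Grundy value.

Compute the nim-sum pairwise:
36 ^ 6 = 34
34 ^ 16 = 50

50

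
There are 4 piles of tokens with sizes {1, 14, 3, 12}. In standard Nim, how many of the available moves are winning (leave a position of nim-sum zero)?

0

In binary:
  0001  (1)
  1110  (14)
  0011  (3)
  1100  (12)
  ----
  0000  (0)
The nim-sum is already 0, so every move leaves a nonzero nim-sum — there are no winning moves.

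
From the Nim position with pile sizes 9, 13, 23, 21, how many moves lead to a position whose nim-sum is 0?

Compute the nim-sum pairwise:
9 ⊕ 13 = 4
4 ⊕ 23 = 19
19 ⊕ 21 = 6
The overall nim-sum is X = 6. A pile of size p has a winning move iff p XOR X < p (reduce it to p XOR X).
  9: 9 XOR 6 = 15 ≥ 9 — no move.
  13: 13 XOR 6 = 11 < 13 — winning move (to 11).
  23: 23 XOR 6 = 17 < 23 — winning move (to 17).
  21: 21 XOR 6 = 19 < 21 — winning move (to 19).
That gives 3 winning moves.

3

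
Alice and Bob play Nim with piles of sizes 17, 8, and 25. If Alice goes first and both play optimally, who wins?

Bob wins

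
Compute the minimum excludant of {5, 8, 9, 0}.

0 is in the set but 1 is not, so the mex is 1.

1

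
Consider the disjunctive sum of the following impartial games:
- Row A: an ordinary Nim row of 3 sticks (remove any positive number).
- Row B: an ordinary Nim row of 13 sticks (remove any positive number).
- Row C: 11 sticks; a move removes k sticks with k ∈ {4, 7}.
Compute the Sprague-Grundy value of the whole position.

14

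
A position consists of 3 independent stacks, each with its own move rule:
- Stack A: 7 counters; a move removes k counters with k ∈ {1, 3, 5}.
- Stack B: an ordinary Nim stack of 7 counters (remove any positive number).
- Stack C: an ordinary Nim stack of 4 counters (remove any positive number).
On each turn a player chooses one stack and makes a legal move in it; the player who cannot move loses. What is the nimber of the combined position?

2

For stack A, compute g(0), g(1), … with moves {1, 3, 5}:
g(0) = mex{} = 0
g(1) = mex{0} = 1
g(2) = mex{1} = 0
g(3) = mex{0} = 1
g(4) = mex{1} = 0
g(5) = mex{0} = 1
g(6) = mex{1} = 0
g(7) = mex{0} = 1
So g(7) = 1.
Stack B is a plain Nim stack of size 7, so its Grundy value is 7.
Stack C is a plain Nim stack of size 4, so its Grundy value is 4.
By the Sprague-Grundy theorem, the Grundy value of a sum of independent games is the XOR of the component values.
Combined value = 1 XOR 7 XOR 4 = 2.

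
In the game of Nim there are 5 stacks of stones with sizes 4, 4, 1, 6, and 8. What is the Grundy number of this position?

Nim-sum: 4 ^ 4 ^ 1 ^ 6 ^ 8 = 15.

15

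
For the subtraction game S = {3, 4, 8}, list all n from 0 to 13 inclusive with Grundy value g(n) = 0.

Compute g(0), g(1), … for moves {3, 4, 8}:
g(0) = mex{} = 0
g(1) = mex{} = 0
g(2) = mex{} = 0
g(3) = mex{0} = 1
g(4) = mex{0} = 1
g(5) = mex{0} = 1
g(6) = mex{0,1} = 2
g(7) = mex{1} = 0
g(8) = mex{0,1} = 2
g(9) = mex{0,1,2} = 3
g(10) = mex{0,2} = 1
g(11) = mex{0,1,2} = 3
g(12) = mex{1,2,3} = 0
g(13) = mex{1,3} = 0
The P-positions (g = 0) in 0..13 are 0, 1, 2, 7, 12, 13.

0, 1, 2, 7, 12, 13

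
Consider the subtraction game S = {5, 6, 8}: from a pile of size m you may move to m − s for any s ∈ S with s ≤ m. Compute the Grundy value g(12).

Build the Grundy sequence with g(k) = mex{g(k−s) : s ∈ {5, 6, 8}, s ≤ k}:
k:     0  1  2  3  4  5  6  7  8  9 10 11 12
g(k):  0  0  0  0  0  1  1  1  1  1  2  2  2
So g(12) = 2.

2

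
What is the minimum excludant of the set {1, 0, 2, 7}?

The values 0, 1, 2 are all present; 3 is the first non-negative integer missing from the set.

3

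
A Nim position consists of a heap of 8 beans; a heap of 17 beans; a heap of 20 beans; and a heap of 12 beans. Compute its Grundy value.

1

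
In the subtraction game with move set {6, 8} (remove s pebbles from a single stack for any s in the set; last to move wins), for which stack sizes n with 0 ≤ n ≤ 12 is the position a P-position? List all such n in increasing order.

0, 1, 2, 3, 4, 5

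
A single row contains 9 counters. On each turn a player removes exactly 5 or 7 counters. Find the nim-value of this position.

1

Grundy values for subtraction set {5, 7}:
g(0) = mex{} = 0
g(1) = mex{} = 0
g(2) = mex{} = 0
g(3) = mex{} = 0
g(4) = mex{} = 0
g(5) = mex{0} = 1
g(6) = mex{0} = 1
g(7) = mex{0} = 1
g(8) = mex{0} = 1
g(9) = mex{0} = 1
So g(9) = 1.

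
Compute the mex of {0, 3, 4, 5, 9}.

1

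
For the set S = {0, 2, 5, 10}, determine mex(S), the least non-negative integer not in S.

1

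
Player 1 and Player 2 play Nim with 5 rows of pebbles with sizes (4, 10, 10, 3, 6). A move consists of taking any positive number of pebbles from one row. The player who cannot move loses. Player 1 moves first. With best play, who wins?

Nim-sum: 4 ⊕ 10 ⊕ 10 ⊕ 3 ⊕ 6 = 1.
The nim-sum is 1 ≠ 0, so this is an N-position: the player to move can win; Player 1 has a winning move.

Player 1 wins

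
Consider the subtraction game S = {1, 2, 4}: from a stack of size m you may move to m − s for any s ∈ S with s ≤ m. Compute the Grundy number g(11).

2

Build the Grundy sequence with g(k) = mex{g(k−s) : s ∈ {1, 2, 4}, s ≤ k}:
g(0) = mex{} = 0
g(1) = mex{0} = 1
g(2) = mex{0,1} = 2
g(3) = mex{1,2} = 0
g(4) = mex{0,2} = 1
g(5) = mex{0,1} = 2
g(6) = mex{1,2} = 0
g(7) = mex{0,2} = 1
g(8) = mex{0,1} = 2
g(9) = mex{1,2} = 0
g(10) = mex{0,2} = 1
g(11) = mex{0,1} = 2
So g(11) = 2.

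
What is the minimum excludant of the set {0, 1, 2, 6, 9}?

3

The values 0, 1, 2 are all present; 3 is the first non-negative integer missing from the set.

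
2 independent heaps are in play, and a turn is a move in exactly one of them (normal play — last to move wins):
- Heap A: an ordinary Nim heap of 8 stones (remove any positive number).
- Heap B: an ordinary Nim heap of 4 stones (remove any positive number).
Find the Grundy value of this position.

12

Heap A is a plain Nim heap of size 8, so its Grundy value is 8.
Heap B is a plain Nim heap of size 4, so its Grundy value is 4.
By the Sprague-Grundy theorem, the Grundy value of a sum of independent games is the XOR of the component values.
Combined value = 8 ⊕ 4 = 12.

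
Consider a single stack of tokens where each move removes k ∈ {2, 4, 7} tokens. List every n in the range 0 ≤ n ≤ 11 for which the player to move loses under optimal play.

0, 1, 6, 9

Compute g(0), g(1), … for moves {2, 4, 7}:
k:     0  1  2  3  4  5  6  7  8  9 10 11
g(k):  0  0  1  1  2  2  0  3  1  0  2  1
The P-positions (g = 0) in 0..11 are 0, 1, 6, 9.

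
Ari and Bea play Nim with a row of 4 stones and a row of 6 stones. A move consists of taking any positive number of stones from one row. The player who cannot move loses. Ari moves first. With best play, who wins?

Ari wins

Write each in binary and XOR column by column:
  100  (4)
  110  (6)
  ---
  010  (2)
The nim-sum is 2 ≠ 0, so this is an N-position: the player to move can win; Ari has a winning move.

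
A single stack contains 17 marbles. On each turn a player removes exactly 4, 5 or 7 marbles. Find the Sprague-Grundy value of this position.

1

Compute g(0), g(1), … for moves {4, 5, 7}:
k:     0  1  2  3  4  5  6  7  8  9 10 11 12 13 14 15 16 17
g(k):  0  0  0  0  1  1  1  1  2  2  2  0  0  0  0  1  1  1
So g(17) = 1.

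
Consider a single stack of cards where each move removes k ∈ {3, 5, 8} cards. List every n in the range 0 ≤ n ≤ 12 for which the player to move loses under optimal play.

0, 1, 2, 11, 12

Build the Grundy sequence with g(k) = mex{g(k−s) : s ∈ {3, 5, 8}, s ≤ k}:
g(0) = mex{} = 0
g(1) = mex{} = 0
g(2) = mex{} = 0
g(3) = mex{0} = 1
g(4) = mex{0} = 1
g(5) = mex{0} = 1
g(6) = mex{0,1} = 2
g(7) = mex{0,1} = 2
g(8) = mex{0,1} = 2
g(9) = mex{0,1,2} = 3
g(10) = mex{0,1,2} = 3
g(11) = mex{1,2} = 0
g(12) = mex{1,2,3} = 0
The P-positions (g = 0) in 0..12 are 0, 1, 2, 11, 12.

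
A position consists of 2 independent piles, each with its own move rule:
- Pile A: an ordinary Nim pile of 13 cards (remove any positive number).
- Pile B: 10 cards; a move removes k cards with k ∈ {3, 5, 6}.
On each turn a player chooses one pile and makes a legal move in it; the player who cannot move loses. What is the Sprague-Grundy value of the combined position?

13

Pile A is a plain Nim pile of size 13, so its Grundy value is 13.
Build the Grundy sequence for pile B with g(k) = mex{g(k−s) : s ∈ {3, 5, 6}, s ≤ k}:
g(0) = mex{} = 0
g(1) = mex{} = 0
g(2) = mex{} = 0
g(3) = mex{0} = 1
g(4) = mex{0} = 1
g(5) = mex{0} = 1
g(6) = mex{0,1} = 2
g(7) = mex{0,1} = 2
g(8) = mex{0,1} = 2
g(9) = mex{1,2} = 0
g(10) = mex{1,2} = 0
So g(10) = 0.
By the Sprague-Grundy theorem, the Grundy value of a sum of independent games is the XOR of the component values.
Combined value = 13 XOR 0 = 13.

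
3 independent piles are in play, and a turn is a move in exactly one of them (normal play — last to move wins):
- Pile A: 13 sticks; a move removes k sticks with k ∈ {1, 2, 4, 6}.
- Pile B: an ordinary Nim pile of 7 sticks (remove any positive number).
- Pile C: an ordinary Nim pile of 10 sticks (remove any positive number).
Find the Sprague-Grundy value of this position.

15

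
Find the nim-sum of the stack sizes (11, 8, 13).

14

Write each in binary and XOR column by column:
  1011  (11)
  1000  (8)
  1101  (13)
  ----
  1110  (14)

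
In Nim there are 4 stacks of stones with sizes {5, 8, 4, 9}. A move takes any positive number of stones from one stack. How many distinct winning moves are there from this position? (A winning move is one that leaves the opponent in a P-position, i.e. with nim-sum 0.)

0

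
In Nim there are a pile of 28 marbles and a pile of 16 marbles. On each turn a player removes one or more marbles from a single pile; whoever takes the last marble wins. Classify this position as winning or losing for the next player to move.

Bitwise XOR of the heap sizes:
  11100  (28)
  10000  (16)
  -----
  01100  (12)
The nim-sum is 12 ≠ 0, so this is an N-position: the player to move can win.

Winning position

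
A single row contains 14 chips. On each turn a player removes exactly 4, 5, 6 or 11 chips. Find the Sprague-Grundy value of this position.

Grundy values for subtraction set {4, 5, 6, 11}:
g(0) = mex{} = 0
g(1) = mex{} = 0
g(2) = mex{} = 0
g(3) = mex{} = 0
g(4) = mex{0} = 1
g(5) = mex{0} = 1
g(6) = mex{0} = 1
g(7) = mex{0} = 1
g(8) = mex{0,1} = 2
g(9) = mex{0,1} = 2
g(10) = mex{1} = 0
g(11) = mex{0,1} = 2
g(12) = mex{0,1,2} = 3
g(13) = mex{0,1,2} = 3
g(14) = mex{0,2} = 1
So g(14) = 1.

1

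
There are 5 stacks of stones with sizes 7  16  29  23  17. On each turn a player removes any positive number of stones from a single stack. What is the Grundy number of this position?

12

Compute the nim-sum pairwise:
7 ^ 16 = 23
23 ^ 29 = 10
10 ^ 23 = 29
29 ^ 17 = 12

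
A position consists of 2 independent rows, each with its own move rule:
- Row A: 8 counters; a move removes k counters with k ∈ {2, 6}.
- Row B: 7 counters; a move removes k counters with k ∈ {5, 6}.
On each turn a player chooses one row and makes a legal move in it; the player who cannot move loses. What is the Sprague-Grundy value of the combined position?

1

For row A, compute g(0), g(1), … with moves {2, 6}:
k:     0  1  2  3  4  5  6  7  8
g(k):  0  0  1  1  0  0  1  1  0
So g(8) = 0.
For row B, compute g(0), g(1), … with moves {5, 6}:
k:     0  1  2  3  4  5  6  7
g(k):  0  0  0  0  0  1  1  1
So g(7) = 1.
The value of a disjunctive sum is the nim-sum of the parts.
Combined value = 0 ⊕ 1 = 1.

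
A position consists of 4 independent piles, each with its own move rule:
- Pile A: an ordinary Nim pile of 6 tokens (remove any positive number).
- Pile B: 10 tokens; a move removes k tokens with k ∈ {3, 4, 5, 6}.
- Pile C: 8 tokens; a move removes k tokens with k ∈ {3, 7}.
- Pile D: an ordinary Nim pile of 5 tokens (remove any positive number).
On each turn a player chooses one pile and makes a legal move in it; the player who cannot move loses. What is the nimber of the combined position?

1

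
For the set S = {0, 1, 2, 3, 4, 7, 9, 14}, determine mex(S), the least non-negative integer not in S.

5

The values 0, 1, 2, 3, 4 are all present; 5 is the first non-negative integer missing from the set.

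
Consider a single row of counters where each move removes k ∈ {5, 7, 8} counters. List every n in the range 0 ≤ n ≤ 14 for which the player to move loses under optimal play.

0, 1, 2, 3, 4, 13, 14

Build the Grundy sequence with g(k) = mex{g(k−s) : s ∈ {5, 7, 8}, s ≤ k}:
g(0) = mex{} = 0
g(1) = mex{} = 0
g(2) = mex{} = 0
g(3) = mex{} = 0
g(4) = mex{} = 0
g(5) = mex{0} = 1
g(6) = mex{0} = 1
g(7) = mex{0} = 1
g(8) = mex{0} = 1
g(9) = mex{0} = 1
g(10) = mex{0,1} = 2
g(11) = mex{0,1} = 2
g(12) = mex{0,1} = 2
g(13) = mex{1} = 0
g(14) = mex{1} = 0
The P-positions (g = 0) in 0..14 are 0, 1, 2, 3, 4, 13, 14.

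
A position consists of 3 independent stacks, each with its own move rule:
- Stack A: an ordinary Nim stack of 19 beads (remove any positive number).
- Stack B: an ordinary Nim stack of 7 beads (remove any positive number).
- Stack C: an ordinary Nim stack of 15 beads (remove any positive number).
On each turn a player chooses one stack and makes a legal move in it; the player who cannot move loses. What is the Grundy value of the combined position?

Stack A is a plain Nim stack of size 19, so its Grundy value is 19.
Stack B is a plain Nim stack of size 7, so its Grundy value is 7.
Stack C is a plain Nim stack of size 15, so its Grundy value is 15.
The value of a disjunctive sum is the nim-sum of the parts.
Combined value = 19 ⊕ 7 ⊕ 15 = 27.

27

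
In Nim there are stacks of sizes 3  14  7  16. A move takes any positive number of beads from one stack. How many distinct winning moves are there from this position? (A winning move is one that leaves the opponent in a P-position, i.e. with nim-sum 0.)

Compute the nim-sum pairwise:
3 ⊕ 14 = 13
13 ⊕ 7 = 10
10 ⊕ 16 = 26
The overall nim-sum is X = 26. A stack of size p has a winning move iff p XOR X < p (reduce it to p XOR X).
  3: 3 XOR 26 = 25 ≥ 3 — no move.
  14: 14 XOR 26 = 20 ≥ 14 — no move.
  7: 7 XOR 26 = 29 ≥ 7 — no move.
  16: 16 XOR 26 = 10 < 16 — winning move (to 10).
That gives 1 winning move.

1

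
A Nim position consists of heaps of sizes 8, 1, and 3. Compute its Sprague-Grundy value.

10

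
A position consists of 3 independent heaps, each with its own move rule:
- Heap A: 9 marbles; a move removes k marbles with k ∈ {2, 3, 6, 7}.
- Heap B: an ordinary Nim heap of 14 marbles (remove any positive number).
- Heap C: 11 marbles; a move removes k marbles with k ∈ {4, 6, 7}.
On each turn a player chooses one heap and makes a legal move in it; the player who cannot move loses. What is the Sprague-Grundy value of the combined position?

14

For heap A, compute g(0), g(1), … with moves {2, 3, 6, 7}:
g(0) = mex{} = 0
g(1) = mex{} = 0
g(2) = mex{0} = 1
g(3) = mex{0} = 1
g(4) = mex{0,1} = 2
g(5) = mex{1} = 0
g(6) = mex{0,1,2} = 3
g(7) = mex{0,2} = 1
g(8) = mex{0,1,3} = 2
g(9) = mex{1,3} = 0
So g(9) = 0.
Heap B is a plain Nim heap of size 14, so its Grundy value is 14.
Grundy values for heap C (subtraction set {4, 6, 7}):
k:     0  1  2  3  4  5  6  7  8  9 10 11
g(k):  0  0  0  0  1  1  1  1  2  2  2  0
So g(11) = 0.
The value of a disjunctive sum is the nim-sum of the parts.
Combined value = 0 XOR 14 XOR 0 = 14.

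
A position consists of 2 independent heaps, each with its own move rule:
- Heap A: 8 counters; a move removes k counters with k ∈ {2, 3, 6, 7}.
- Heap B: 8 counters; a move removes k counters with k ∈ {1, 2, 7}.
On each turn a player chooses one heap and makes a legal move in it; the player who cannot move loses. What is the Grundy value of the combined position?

0

Build the Grundy sequence for heap A with g(k) = mex{g(k−s) : s ∈ {2, 3, 6, 7}, s ≤ k}:
g(0) = mex{} = 0
g(1) = mex{} = 0
g(2) = mex{0} = 1
g(3) = mex{0} = 1
g(4) = mex{0,1} = 2
g(5) = mex{1} = 0
g(6) = mex{0,1,2} = 3
g(7) = mex{0,2} = 1
g(8) = mex{0,1,3} = 2
So g(8) = 2.
For heap B, compute g(0), g(1), … with moves {1, 2, 7}:
k:     0  1  2  3  4  5  6  7  8
g(k):  0  1  2  0  1  2  0  1  2
So g(8) = 2.
By the Sprague-Grundy theorem, the Grundy value of a sum of independent games is the XOR of the component values.
Combined value = 2 ⊕ 2 = 0.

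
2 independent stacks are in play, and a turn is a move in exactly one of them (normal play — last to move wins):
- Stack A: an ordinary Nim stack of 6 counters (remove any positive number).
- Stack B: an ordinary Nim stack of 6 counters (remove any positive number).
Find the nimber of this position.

0

Stack A is a plain Nim stack of size 6, so its Grundy value is 6.
Stack B is a plain Nim stack of size 6, so its Grundy value is 6.
By the Sprague-Grundy theorem, the Grundy value of a sum of independent games is the XOR of the component values.
Combined value = 6 XOR 6 = 0.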